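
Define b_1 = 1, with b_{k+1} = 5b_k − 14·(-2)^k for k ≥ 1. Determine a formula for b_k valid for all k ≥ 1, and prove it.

Claim: b_k = 5^k + 2·(-2)^k.

Base case: b_1 = 1, and 5^1 + 2·(-2)^1 = 5 − 4 = 1.
Assume b_j = 5^j + 2·(-2)^j for some j ≥ 1.
Then b_{j+1} = 5b_j − 14·(-2)^j = 5·(5^j + 2·(-2)^j) − 14·(-2)^j = 5^{j+1} + 10·(-2)^j − 14·(-2)^j = 5^{j+1} − 4·(-2)^j = 5^{j+1} + 2·(-2)^{j+1}.
Hence b_k = 5^k + 2·(-2)^k for every k ≥ 1, by induction.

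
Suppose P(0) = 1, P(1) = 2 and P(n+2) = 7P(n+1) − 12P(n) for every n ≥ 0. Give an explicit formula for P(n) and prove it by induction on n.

Claim: P(n) = 2·3^n − 4^n.

Base cases: P(0) = 1 and 2·3^0 − 4^0 = 1; P(1) = 2 and 2·3^1 − 4^1 = 2.
Assume P(j) = 2·3^j − 4^j for all 0 ≤ j ≤ k, where k ≥ 1.
Then P(k+1) = 7P(k) − 12P(k−1) = 7·(2·3^k − 4^k) − 12·(2·3^{k−1} − 4^{k−1}) = 2·(7·3 − 12)3^{k−1} − (7·4 − 12)4^{k−1} = 18·3^{k−1} − 16·4^{k−1} = 2·3^{k+1} − 4^{k+1}.
This completes the inductive step, so P(n) = 2·3^n − 4^n for all n ≥ 0.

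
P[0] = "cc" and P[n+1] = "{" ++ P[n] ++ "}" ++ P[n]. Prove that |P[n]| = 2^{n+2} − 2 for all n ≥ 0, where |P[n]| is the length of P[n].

Base case: |P[0]| = 2, and 2^{0+2} − 2 = 2.
Assume |P[m]| = 2^{m+2} − 2.
Then |P[m+1]| = 1 + |P[m]| + 1 + |P[m]| = 2|P[m]| + 2 = 2(2^{m+2} − 2) + 2 = 2^{m+3} − 4 + 2 = 2^{m+3} − 2.
This completes the inductive step, so |P[n]| = 2^{n+2} − 2 for all n ≥ 0.

|P[n]| = 2^{n+2} − 2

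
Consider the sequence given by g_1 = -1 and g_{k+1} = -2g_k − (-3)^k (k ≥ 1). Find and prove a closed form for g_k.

Claim: g_k = -(-2)^k + (-3)^k.

Base case: g_1 = -1, and -(-2)^1 + (-3)^1 = 2 − 3 = -1.
Assume g_j = -(-2)^j + (-3)^j for some j ≥ 1.
Then g_{j+1} = -2g_j − (-3)^j = -2·(-(-2)^j + (-3)^j) − (-3)^j = -(-2)^{j+1} − 2·(-3)^j − (-3)^j = -(-2)^{j+1} − 3·(-3)^j = -(-2)^{j+1} + (-3)^{j+1}.
Hence g_k = -(-2)^k + (-3)^k for every k ≥ 1, by induction.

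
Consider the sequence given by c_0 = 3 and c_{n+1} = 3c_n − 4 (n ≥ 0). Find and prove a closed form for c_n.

Claim: c_n = 3^n + 2.

Base case: c_0 = 3, and 3^0 + 2 = 1 + 2 = 3.
Assume c_r = 3^r + 2 for some r ≥ 0.
Then c_{r+1} = 3c_r − 4 = 3·(3^r + 2) − 4 = 3^{r+1} + 6 − 4 = 3^{r+1} + 2.
So the formula holds for r+1, and by induction c_n = 3^n + 2 for all n ≥ 0.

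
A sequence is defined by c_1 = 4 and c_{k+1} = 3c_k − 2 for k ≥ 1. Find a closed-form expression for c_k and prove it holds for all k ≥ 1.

Claim: c_k = 3^k + 1.

Base case: c_1 = 4, and 3^1 + 1 = 3 + 1 = 4.
Assume c_r = 3^r + 1 for some r ≥ 1.
Then c_{r+1} = 3c_r − 2 = 3·(3^r + 1) − 2 = 3^{r+1} + 3 − 2 = 3^{r+1} + 1.
By induction, c_k = 3^k + 1 for all k ≥ 1.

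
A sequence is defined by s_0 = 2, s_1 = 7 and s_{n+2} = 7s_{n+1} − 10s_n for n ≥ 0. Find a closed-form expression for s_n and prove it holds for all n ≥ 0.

Claim: s_n = 5^n + 2^n.

Base cases: s_0 = 2 and 5^0 + 2^0 = 2; s_1 = 7 and 5^1 + 2^1 = 7.
Assume s_j = 5^j + 2^j for all 0 ≤ j ≤ r, where r ≥ 1.
Then s_{r+1} = 7s_r − 10s_{r−1} = 7·(5^r + 2^r) − 10·(5^{r−1} + 2^{r−1}) = (7·5 − 10)5^{r−1} + (7·2 − 10)2^{r−1} = 25·5^{r−1} + 4·2^{r−1} = 5^{r+1} + 2^{r+1}.
Hence s_n = 5^n + 2^n for every n ≥ 0, by strong induction.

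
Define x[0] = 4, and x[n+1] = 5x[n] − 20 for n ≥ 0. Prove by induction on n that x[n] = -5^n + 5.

Base case: x[0] = 4, and -5^0 + 5 = -1 + 5 = 4.
Assume x[j] = -5^j + 5 for some j ≥ 0.
Then x[j+1] = 5x[j] − 20 = 5·(-5^j + 5) − 20 = -5^{j+1} + 25 − 20 = -5^{j+1} + 5.
So the formula holds for j+1, and by induction x[n] = -5^n + 5 for all n ≥ 0.

x[n] = -5^n + 5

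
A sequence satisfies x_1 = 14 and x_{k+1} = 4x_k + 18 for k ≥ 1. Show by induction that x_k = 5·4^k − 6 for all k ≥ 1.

Base case: x_1 = 14, and 5·4^1 − 6 = 20 − 6 = 14.
Assume x_r = 5·4^r − 6 for some r ≥ 1.
Then x_{r+1} = 4x_r + 18 = 4·(5·4^r − 6) + 18 = 20·4^r − 24 + 18 = 5·4^{r+1} − 6.
So the formula holds for r+1, and by induction x_k = 5·4^k − 6 for all k ≥ 1.

x_k = 5·4^k − 6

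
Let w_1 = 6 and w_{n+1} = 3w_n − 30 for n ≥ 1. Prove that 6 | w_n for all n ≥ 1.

Base case: w_1 = 6 = 6·1, so 6 | w_1.
Assume 6 | w_j, so w_j = 6t for some integer t.
Then w_{j+1} = 3w_j − 30 = 3·(6t) − 30 = 6(3t − 5), so 6 | w_{j+1}.
So the property holds for j+1, and by induction 6 | w_n for all n ≥ 1.

6 | w_n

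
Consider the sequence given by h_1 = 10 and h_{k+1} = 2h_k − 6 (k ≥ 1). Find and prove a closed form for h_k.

Claim: h_k = 2^{k+1} + 6.

Base case: h_1 = 10, and 2^{1+1} + 6 = 4 + 6 = 10.
Assume h_j = 2^{j+1} + 6 for some j ≥ 1.
Then h_{j+1} = 2h_j − 6 = 2·(2^{j+1} + 6) − 6 = 2^{j+2} + 12 − 6 = 2^{j+2} + 6.
This completes the inductive step, so h_k = 2^{k+1} + 6 for all k ≥ 1.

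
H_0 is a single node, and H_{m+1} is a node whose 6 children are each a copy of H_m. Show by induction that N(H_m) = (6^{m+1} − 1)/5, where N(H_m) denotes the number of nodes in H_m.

Base case: N(H_0) = 1, and (6^{0+1} − 1)/5 = 1.
Assume N(H_r) = (6^{r+1} − 1)/5.
Then N(H_{r+1}) = 1 + 6N(H_r) = 1 + 6·(6^{r+1} − 1)/5 = 1 + (6^{r+2} − 6)/5 = (5 + 6^{r+2} − 6)/5 = (6^{r+2} − 1)/5.
Hence N(H_m) = (6^{m+1} − 1)/5 for every m ≥ 0, by induction.

N(H_m) = (6^{m+1} − 1)/5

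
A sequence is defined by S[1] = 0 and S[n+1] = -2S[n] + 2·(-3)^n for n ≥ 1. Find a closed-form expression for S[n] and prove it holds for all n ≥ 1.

Claim: S[n] = 3·(-2)^n − 2·(-3)^n.

Base case: S[1] = 0, and 3·(-2)^1 − 2·(-3)^1 = -6 + 6 = 0.
Assume S[k] = 3·(-2)^k − 2·(-3)^k for some k ≥ 1.
Then S[k+1] = -2S[k] + 2·(-3)^k = -2·(3·(-2)^k − 2·(-3)^k) + 2·(-3)^k = 3·(-2)^{k+1} + 4·(-3)^k + 2·(-3)^k = 3·(-2)^{k+1} + 6·(-3)^k = 3·(-2)^{k+1} − 2·(-3)^{k+1}.
So the formula holds for k+1, and by induction S[n] = 3·(-2)^n − 2·(-3)^n for all n ≥ 1.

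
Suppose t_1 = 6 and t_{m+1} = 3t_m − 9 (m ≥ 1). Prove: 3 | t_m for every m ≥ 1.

Base case: t_1 = 6 = 3·2, so 3 | t_1.
Assume 3 | t_r, so t_r = 3s for some integer s.
Then t_{r+1} = 3t_r − 9 = 3·(3s) − 9 = 3(3s − 3), so 3 | t_{r+1}.
By induction, 3 | t_m for all m ≥ 1.

3 | t_m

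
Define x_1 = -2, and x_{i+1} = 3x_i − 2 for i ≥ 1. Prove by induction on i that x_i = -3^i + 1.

Base case: x_1 = -2, and -3^1 + 1 = -3 + 1 = -2.
Assume x_r = -3^r + 1 for some r ≥ 1.
Then x_{r+1} = 3x_r − 2 = 3·(-3^r + 1) − 2 = -3^{r+1} + 3 − 2 = -3^{r+1} + 1.
By induction, x_i = -3^i + 1 for all i ≥ 1.

x_i = -3^i + 1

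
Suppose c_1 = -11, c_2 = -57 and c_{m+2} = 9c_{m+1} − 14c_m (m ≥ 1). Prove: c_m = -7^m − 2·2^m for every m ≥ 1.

Base cases: c_1 = -11 and -7^1 − 2·2^1 = -11; c_2 = -57 and -7^2 − 2·2^2 = -57.
Assume c_i = -7^i − 2·2^i for all 1 ≤ i ≤ j, where j ≥ 2.
Then c_{j+1} = 9c_j − 14c_{j−1} = 9·(-7^j − 2·2^j) − 14·(-7^{j−1} − 2·2^{j−1}) = -(9·7 − 14)7^{j−1} − 2·(9·2 − 14)2^{j−1} = -49·7^{j−1} − 8·2^{j−1} = -7^{j+1} − 2·2^{j+1}.
So the formula holds for j+1, and by strong induction c_m = -7^m − 2·2^m for all m ≥ 1.

c_m = -7^m − 2·2^m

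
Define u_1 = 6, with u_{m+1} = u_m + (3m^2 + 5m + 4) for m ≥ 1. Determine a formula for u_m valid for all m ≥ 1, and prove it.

Claim: u_m = m^3 + m^2 + 2m + 2.

Base case: u_1 = 6, and 1^3 + 1^2 + 2·1 + 2 = 6.
Assume u_k = k^3 + k^2 + 2k + 2.
Then u_{k+1} = u_k + (3k^2 + 5k + 4) = (k^3 + k^2 + 2k + 2) + (3k^2 + 5k + 4) = k^3 + 4k^2 + 7k + 6,
and (k+1)^3 + (k+1)^2 + 2·(k+1) + 2 = k^3 + 4k^2 + 7k + 6.
This completes the inductive step, so u_m = m^3 + m^2 + 2m + 2 for all m ≥ 1.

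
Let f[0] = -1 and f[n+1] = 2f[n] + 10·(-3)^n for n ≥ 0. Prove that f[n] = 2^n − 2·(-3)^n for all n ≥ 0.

Base case: f[0] = -1, and 2^0 − 2·(-3)^0 = 1 − 2 = -1.
Assume f[r] = 2^r − 2·(-3)^r for some r ≥ 0.
Then f[r+1] = 2f[r] + 10·(-3)^r = 2·(2^r − 2·(-3)^r) + 10·(-3)^r = 2^{r+1} − 4·(-3)^r + 10·(-3)^r = 2^{r+1} + 6·(-3)^r = 2^{r+1} − 2·(-3)^{r+1}.
So the formula holds for r+1, and by induction f[n] = 2^n − 2·(-3)^n for all n ≥ 0.

f[n] = 2^n − 2·(-3)^n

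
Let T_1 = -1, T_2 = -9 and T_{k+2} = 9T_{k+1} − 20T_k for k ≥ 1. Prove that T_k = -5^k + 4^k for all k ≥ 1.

Base cases: T_1 = -1 and -5^1 + 4^1 = -1; T_2 = -9 and -5^2 + 4^2 = -9.
Assume T_i = -5^i + 4^i for all 1 ≤ i ≤ j, where j ≥ 2.
Then T_{j+1} = 9T_j − 20T_{j−1} = 9·(-5^j + 4^j) − 20·(-5^{j−1} + 4^{j−1}) = -(9·5 − 20)5^{j−1} + (9·4 − 20)4^{j−1} = -25·5^{j−1} + 16·4^{j−1} = -5^{j+1} + 4^{j+1}.
By strong induction, T_k = -5^k + 4^k for all k ≥ 1.

T_k = -5^k + 4^k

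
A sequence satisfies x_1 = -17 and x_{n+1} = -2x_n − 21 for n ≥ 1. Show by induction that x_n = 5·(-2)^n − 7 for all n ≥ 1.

Base case: x_1 = -17, and 5·(-2)^1 − 7 = -10 − 7 = -17.
Assume x_m = 5·(-2)^m − 7 for some m ≥ 1.
Then x_{m+1} = -2x_m − 21 = -2·(5·(-2)^m − 7) − 21 = -10·(-2)^m + 14 − 21 = 5·(-2)^{m+1} − 7.
By induction, x_n = 5·(-2)^n − 7 for all n ≥ 1.

x_n = 5·(-2)^n − 7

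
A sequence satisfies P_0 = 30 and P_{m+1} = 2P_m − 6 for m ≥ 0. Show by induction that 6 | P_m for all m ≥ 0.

Base case: P_0 = 30 = 6·5, so 6 | P_0.
Assume 6 | P_r, so P_r = 6t for some integer t.
Then P_{r+1} = 2P_r − 6 = 2·(6t) − 6 = 6(2t − 1), so 6 | P_{r+1}.
Hence 6 | P_m for every m ≥ 0, by induction.

6 | P_m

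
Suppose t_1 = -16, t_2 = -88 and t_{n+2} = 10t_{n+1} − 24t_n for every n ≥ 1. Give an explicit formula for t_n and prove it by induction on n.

Claim: t_n = -4^n − 2·6^n.

Base cases: t_1 = -16 and -4^1 − 2·6^1 = -16; t_2 = -88 and -4^2 − 2·6^2 = -88.
Assume t_j = -4^j − 2·6^j for all 1 ≤ j ≤ k, where k ≥ 2.
Then t_{k+1} = 10t_k − 24t_{k−1} = 10·(-4^k − 2·6^k) − 24·(-4^{k−1} − 2·6^{k−1}) = -(10·4 − 24)4^{k−1} − 2·(10·6 − 24)6^{k−1} = -16·4^{k−1} − 72·6^{k−1} = -4^{k+1} − 2·6^{k+1}.
Hence t_n = -4^n − 2·6^n for every n ≥ 1, by strong induction.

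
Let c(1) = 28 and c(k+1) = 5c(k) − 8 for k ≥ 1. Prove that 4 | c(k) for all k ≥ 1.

Base case: c(1) = 28 = 4·7, so 4 | c(1).
Assume 4 | c(m), so c(m) = 4t for some integer t.
Then c(m+1) = 5c(m) − 8 = 5·(4t) − 8 = 4(5t − 2), so 4 | c(m+1).
Hence 4 | c(k) for every k ≥ 1, by induction.

4 | c(k)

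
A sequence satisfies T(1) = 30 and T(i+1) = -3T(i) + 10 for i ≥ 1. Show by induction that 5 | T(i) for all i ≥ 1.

Base case: T(1) = 30 = 5·6, so 5 | T(1).
Assume 5 | T(m), so T(m) = 5t for some integer t.
Then T(m+1) = -3T(m) + 10 = -3·(5t) + 10 = 5(-3t + 2), so 5 | T(m+1).
By induction, 5 | T(i) for all i ≥ 1.

5 | T(i)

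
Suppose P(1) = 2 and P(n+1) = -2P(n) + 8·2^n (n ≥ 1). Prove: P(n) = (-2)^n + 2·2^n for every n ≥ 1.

Base case: P(1) = 2, and (-2)^1 + 2·2^1 = -2 + 4 = 2.
Assume P(k) = (-2)^k + 2·2^k for some k ≥ 1.
Then P(k+1) = -2P(k) + 8·2^k = -2·((-2)^k + 2·2^k) + 8·2^k = (-2)^{k+1} − 4·2^k + 8·2^k = (-2)^{k+1} + 4·2^k = (-2)^{k+1} + 2·2^{k+1}.
By induction, P(n) = (-2)^n + 2·2^n for all n ≥ 1.

P(n) = (-2)^n + 2·2^n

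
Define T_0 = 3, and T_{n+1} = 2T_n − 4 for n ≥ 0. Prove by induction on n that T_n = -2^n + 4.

Base case: T_0 = 3, and -2^0 + 4 = -1 + 4 = 3.
Assume T_m = -2^m + 4 for some m ≥ 0.
Then T_{m+1} = 2T_m − 4 = 2·(-2^m + 4) − 4 = -2^{m+1} + 8 − 4 = -2^{m+1} + 4.
By induction, T_n = -2^n + 4 for all n ≥ 0.

T_n = -2^n + 4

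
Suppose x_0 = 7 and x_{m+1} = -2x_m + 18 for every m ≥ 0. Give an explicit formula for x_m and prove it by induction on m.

Claim: x_m = (-2)^m + 6.

Base case: x_0 = 7, and (-2)^0 + 6 = 1 + 6 = 7.
Assume x_k = (-2)^k + 6 for some k ≥ 0.
Then x_{k+1} = -2x_k + 18 = -2·((-2)^k + 6) + 18 = -2·(-2)^k − 12 + 18 = (-2)^{k+1} + 6.
Hence x_m = (-2)^m + 6 for every m ≥ 0, by induction.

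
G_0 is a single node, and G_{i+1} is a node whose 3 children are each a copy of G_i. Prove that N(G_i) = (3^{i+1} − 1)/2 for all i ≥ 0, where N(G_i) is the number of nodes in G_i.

Base case: N(G_0) = 1, and (3^{0+1} − 1)/2 = 1.
Assume N(G_r) = (3^{r+1} − 1)/2.
Then N(G_{r+1}) = 1 + 3N(G_r) = 1 + 3·(3^{r+1} − 1)/2 = 1 + (3^{r+2} − 3)/2 = (2 + 3^{r+2} − 3)/2 = (3^{r+2} − 1)/2.
So the formula holds for r+1, and by induction N(G_i) = (3^{i+1} − 1)/2 for all i ≥ 0.

N(G_i) = (3^{i+1} − 1)/2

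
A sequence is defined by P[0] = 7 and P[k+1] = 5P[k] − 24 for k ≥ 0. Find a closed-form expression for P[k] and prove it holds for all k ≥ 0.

Claim: P[k] = 5^k + 6.

Base case: P[0] = 7, and 5^0 + 6 = 1 + 6 = 7.
Assume P[j] = 5^j + 6 for some j ≥ 0.
Then P[j+1] = 5P[j] − 24 = 5·(5^j + 6) − 24 = 5^{j+1} + 30 − 24 = 5^{j+1} + 6.
So the formula holds for j+1, and by induction P[k] = 5^k + 6 for all k ≥ 0.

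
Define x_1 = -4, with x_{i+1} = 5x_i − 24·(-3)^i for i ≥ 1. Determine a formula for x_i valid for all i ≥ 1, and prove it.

Claim: x_i = 5^i + 3·(-3)^i.

Base case: x_1 = -4, and 5^1 + 3·(-3)^1 = 5 − 9 = -4.
Assume x_r = 5^r + 3·(-3)^r for some r ≥ 1.
Then x_{r+1} = 5x_r − 24·(-3)^r = 5·(5^r + 3·(-3)^r) − 24·(-3)^r = 5^{r+1} + 15·(-3)^r − 24·(-3)^r = 5^{r+1} − 9·(-3)^r = 5^{r+1} + 3·(-3)^{r+1}.
Hence x_i = 5^i + 3·(-3)^i for every i ≥ 1, by induction.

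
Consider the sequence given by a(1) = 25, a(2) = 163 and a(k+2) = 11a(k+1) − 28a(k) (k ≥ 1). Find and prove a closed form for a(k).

Claim: a(k) = 3·7^k + 4^k.

Base cases: a(1) = 25 and 3·7^1 + 4^1 = 25; a(2) = 163 and 3·7^2 + 4^2 = 163.
Assume a(j) = 3·7^j + 4^j for all 1 ≤ j ≤ m, where m ≥ 2.
Then a(m+1) = 11a(m) − 28a(m−1) = 11·(3·7^m + 4^m) − 28·(3·7^{m−1} + 4^{m−1}) = 3·(11·7 − 28)7^{m−1} + (11·4 − 28)4^{m−1} = 147·7^{m−1} + 16·4^{m−1} = 3·7^{m+1} + 4^{m+1}.
This completes the inductive step, so a(k) = 3·7^k + 4^k for all k ≥ 1.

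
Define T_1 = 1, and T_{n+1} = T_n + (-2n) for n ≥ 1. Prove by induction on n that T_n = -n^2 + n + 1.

Base case: T_1 = 1, and -1^2 + 1 + 1 = 1.
Assume T_m = -m^2 + m + 1.
Then T_{m+1} = T_m + (-2m) = (-m^2 + m + 1) + (-2m) = -m^2 − m + 1,
and -(m+1)^2 + (m+1) + 1 = -m^2 − m + 1.
Hence T_n = -n^2 + n + 1 for every n ≥ 1, by induction.

T_n = -n^2 + n + 1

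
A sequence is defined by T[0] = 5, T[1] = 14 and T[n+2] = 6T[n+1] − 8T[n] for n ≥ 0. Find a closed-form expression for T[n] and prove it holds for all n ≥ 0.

Claim: T[n] = 3·2^n + 2·4^n.

Base cases: T[0] = 5 and 3·2^0 + 2·4^0 = 5; T[1] = 14 and 3·2^1 + 2·4^1 = 14.
Assume T[j] = 3·2^j + 2·4^j for all 0 ≤ j ≤ k, where k ≥ 1.
Then T[k+1] = 6T[k] − 8T[k−1] = 6·(3·2^k + 2·4^k) − 8·(3·2^{k−1} + 2·4^{k−1}) = 3·(6·2 − 8)2^{k−1} + 2·(6·4 − 8)4^{k−1} = 12·2^{k−1} + 32·4^{k−1} = 3·2^{k+1} + 2·4^{k+1}.
So the formula holds for k+1, and by strong induction T[n] = 3·2^n + 2·4^n for all n ≥ 0.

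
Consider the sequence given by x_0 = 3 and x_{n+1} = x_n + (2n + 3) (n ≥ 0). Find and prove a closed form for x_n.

Claim: x_n = n^2 + 2n + 3.

Base case: x_0 = 3, and 0^2 + 2·0 + 3 = 3.
Assume x_k = k^2 + 2k + 3.
Then x_{k+1} = x_k + (2k + 3) = (k^2 + 2k + 3) + (2k + 3) = k^2 + 4k + 6,
and (k+1)^2 + 2·(k+1) + 3 = k^2 + 4k + 6.
Hence x_n = n^2 + 2n + 3 for every n ≥ 0, by induction.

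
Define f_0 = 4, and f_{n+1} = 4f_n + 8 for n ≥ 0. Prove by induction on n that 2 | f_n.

Base case: f_0 = 4 = 2·2, so 2 | f_0.
Assume 2 | f_k, so f_k = 2t for some integer t.
Then f_{k+1} = 4f_k + 8 = 4·(2t) + 8 = 2(4t + 4), so 2 | f_{k+1}.
By induction, 2 | f_n for all n ≥ 0.

2 | f_n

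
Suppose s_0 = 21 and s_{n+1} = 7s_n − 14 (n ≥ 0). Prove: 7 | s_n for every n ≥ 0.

Base case: s_0 = 21 = 7·3, so 7 | s_0.
Assume 7 | s_m, so s_m = 7t for some integer t.
Then s_{m+1} = 7s_m − 14 = 7·(7t) − 14 = 7(7t − 2), so 7 | s_{m+1}.
So the property holds for m+1, and by induction 7 | s_n for all n ≥ 0.

7 | s_n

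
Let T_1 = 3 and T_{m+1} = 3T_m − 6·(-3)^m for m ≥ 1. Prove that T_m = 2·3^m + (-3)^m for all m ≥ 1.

Base case: T_1 = 3, and 2·3^1 + (-3)^1 = 6 − 3 = 3.
Assume T_j = 2·3^j + (-3)^j for some j ≥ 1.
Then T_{j+1} = 3T_j − 6·(-3)^j = 3·(2·3^j + (-3)^j) − 6·(-3)^j = 2·3^{j+1} + 3·(-3)^j − 6·(-3)^j = 2·3^{j+1} − 3·(-3)^j = 2·3^{j+1} + (-3)^{j+1}.
Hence T_m = 2·3^m + (-3)^m for every m ≥ 1, by induction.

T_m = 2·3^m + (-3)^m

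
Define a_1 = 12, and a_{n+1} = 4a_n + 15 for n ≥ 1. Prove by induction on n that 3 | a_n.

Base case: a_1 = 12 = 3·4, so 3 | a_1.
Assume 3 | a_m, so a_m = 3t for some integer t.
Then a_{m+1} = 4a_m + 15 = 4·(3t) + 15 = 3(4t + 5), so 3 | a_{m+1}.
Hence 3 | a_n for every n ≥ 1, by induction.

3 | a_n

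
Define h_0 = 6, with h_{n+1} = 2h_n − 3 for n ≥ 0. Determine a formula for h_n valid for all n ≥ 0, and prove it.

Claim: h_n = 3·2^n + 3.

Base case: h_0 = 6, and 3·2^0 + 3 = 3 + 3 = 6.
Assume h_m = 3·2^m + 3 for some m ≥ 0.
Then h_{m+1} = 2h_m − 3 = 2·(3·2^m + 3) − 3 = 6·2^m + 6 − 3 = 3·2^{m+1} + 3.
This completes the inductive step, so h_n = 3·2^n + 3 for all n ≥ 0.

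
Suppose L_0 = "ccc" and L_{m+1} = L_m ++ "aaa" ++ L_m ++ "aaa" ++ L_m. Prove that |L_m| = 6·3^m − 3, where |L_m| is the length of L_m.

Base case: |L_0| = 3, and 6·3^0 − 3 = 3.
Assume |L_k| = 6·3^k − 3.
Then |L_{k+1}| = 3|L_k| + 6 = 3(6·3^k − 3) + 6 = 6·3^{k+1} − 9 + 6 = 6·3^{k+1} − 3.
By induction, |L_m| = 6·3^m − 3 for all m ≥ 0.

|L_m| = 6·3^m − 3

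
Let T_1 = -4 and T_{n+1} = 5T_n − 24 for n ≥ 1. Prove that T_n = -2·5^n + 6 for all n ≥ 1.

Base case: T_1 = -4, and -2·5^1 + 6 = -10 + 6 = -4.
Assume T_j = -2·5^j + 6 for some j ≥ 1.
Then T_{j+1} = 5T_j − 24 = 5·(-2·5^j + 6) − 24 = -10·5^j + 30 − 24 = -2·5^{j+1} + 6.
Hence T_n = -2·5^n + 6 for every n ≥ 1, by induction.

T_n = -2·5^n + 6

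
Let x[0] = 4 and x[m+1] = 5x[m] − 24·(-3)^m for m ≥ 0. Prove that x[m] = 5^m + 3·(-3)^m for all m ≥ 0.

Base case: x[0] = 4, and 5^0 + 3·(-3)^0 = 1 + 3 = 4.
Assume x[r] = 5^r + 3·(-3)^r for some r ≥ 0.
Then x[r+1] = 5x[r] − 24·(-3)^r = 5·(5^r + 3·(-3)^r) − 24·(-3)^r = 5^{r+1} + 15·(-3)^r − 24·(-3)^r = 5^{r+1} − 9·(-3)^r = 5^{r+1} + 3·(-3)^{r+1}.
So the formula holds for r+1, and by induction x[m] = 5^m + 3·(-3)^m for all m ≥ 0.

x[m] = 5^m + 3·(-3)^m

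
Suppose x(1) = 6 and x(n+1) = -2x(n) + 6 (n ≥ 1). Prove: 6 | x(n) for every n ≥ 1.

Base case: x(1) = 6 = 6·1, so 6 | x(1).
Assume 6 | x(m), so x(m) = 6t for some integer t.
Then x(m+1) = -2x(m) + 6 = -2·(6t) + 6 = 6(-2t + 1), so 6 | x(m+1).
Hence 6 | x(n) for every n ≥ 1, by induction.

6 | x(n)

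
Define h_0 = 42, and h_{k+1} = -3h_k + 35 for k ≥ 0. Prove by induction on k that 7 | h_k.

Base case: h_0 = 42 = 7·6, so 7 | h_0.
Assume 7 | h_r, so h_r = 7t for some integer t.
Then h_{r+1} = -3h_r + 35 = -3·(7t) + 35 = 7(-3t + 5), so 7 | h_{r+1}.
Hence 7 | h_k for every k ≥ 0, by induction.

7 | h_k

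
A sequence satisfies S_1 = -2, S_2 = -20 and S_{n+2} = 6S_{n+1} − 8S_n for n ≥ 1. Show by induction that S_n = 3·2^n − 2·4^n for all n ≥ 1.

Base cases: S_1 = -2 and 3·2^1 − 2·4^1 = -2; S_2 = -20 and 3·2^2 − 2·4^2 = -20.
Assume S_i = 3·2^i − 2·4^i for all 1 ≤ i ≤ j, where j ≥ 2.
Then S_{j+1} = 6S_j − 8S_{j−1} = 6·(3·2^j − 2·4^j) − 8·(3·2^{j−1} − 2·4^{j−1}) = 3·(6·2 − 8)2^{j−1} − 2·(6·4 − 8)4^{j−1} = 12·2^{j−1} − 32·4^{j−1} = 3·2^{j+1} − 2·4^{j+1}.
So the formula holds for j+1, and by strong induction S_n = 3·2^n − 2·4^n for all n ≥ 1.

S_n = 3·2^n − 2·4^n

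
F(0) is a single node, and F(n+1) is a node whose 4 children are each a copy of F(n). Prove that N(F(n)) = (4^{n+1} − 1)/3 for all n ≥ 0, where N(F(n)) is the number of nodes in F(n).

Base case: N(F(0)) = 1, and (4^{0+1} − 1)/3 = 1.
Assume N(F(r)) = (4^{r+1} − 1)/3.
Then N(F(r+1)) = 1 + 4N(F(r)) = 1 + 4·(4^{r+1} − 1)/3 = 1 + (4^{r+2} − 4)/3 = (3 + 4^{r+2} − 4)/3 = (4^{r+2} − 1)/3.
This completes the inductive step, so N(F(n)) = (4^{n+1} − 1)/3 for all n ≥ 0.

N(F(n)) = (4^{n+1} − 1)/3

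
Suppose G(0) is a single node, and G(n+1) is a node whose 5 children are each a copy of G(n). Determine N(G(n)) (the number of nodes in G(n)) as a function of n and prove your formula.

Claim: N(G(n)) = (5^{n+1} − 1)/4.

Base case: N(G(0)) = 1, and (5^{0+1} − 1)/4 = 1.
Assume N(G(r)) = (5^{r+1} − 1)/4.
Then N(G(r+1)) = 1 + 5N(G(r)) = 1 + 5·(5^{r+1} − 1)/4 = 1 + (5^{r+2} − 5)/4 = (4 + 5^{r+2} − 5)/4 = (5^{r+2} − 1)/4.
Hence N(G(n)) = (5^{n+1} − 1)/4 for every n ≥ 0, by induction.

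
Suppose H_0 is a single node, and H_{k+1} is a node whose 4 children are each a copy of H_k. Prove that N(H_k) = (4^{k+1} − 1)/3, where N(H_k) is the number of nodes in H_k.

Base case: N(H_0) = 1, and (4^{0+1} − 1)/3 = 1.
Assume N(H_m) = (4^{m+1} − 1)/3.
Then N(H_{m+1}) = 1 + 4N(H_m) = 1 + 4·(4^{m+1} − 1)/3 = 1 + (4^{m+2} − 4)/3 = (3 + 4^{m+2} − 4)/3 = (4^{m+2} − 1)/3.
Hence N(H_k) = (4^{k+1} − 1)/3 for every k ≥ 0, by induction.

N(H_k) = (4^{k+1} − 1)/3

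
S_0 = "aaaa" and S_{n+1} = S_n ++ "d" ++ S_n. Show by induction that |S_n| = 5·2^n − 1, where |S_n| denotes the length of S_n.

Base case: |S_0| = 4, and 5·2^0 − 1 = 4.
Assume |S_m| = 5·2^m − 1.
Then |S_{m+1}| = |S_m| + 1 + |S_m| = 2|S_m| + 1 = 2(5·2^m − 1) + 1 = 5·2^{m+1} − 2 + 1 = 5·2^{m+1} − 1.
Hence |S_n| = 5·2^n − 1 for every n ≥ 0, by induction.

|S_n| = 5·2^n − 1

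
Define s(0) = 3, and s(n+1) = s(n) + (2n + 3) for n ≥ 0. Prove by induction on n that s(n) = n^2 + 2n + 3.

Base case: s(0) = 3, and 0^2 + 2·0 + 3 = 3.
Assume s(j) = j^2 + 2j + 3.
Then s(j+1) = s(j) + (2j + 3) = (j^2 + 2j + 3) + (2j + 3) = j^2 + 4j + 6,
and (j+1)^2 + 2·(j+1) + 3 = j^2 + 4j + 6.
This completes the inductive step, so s(n) = n^2 + 2n + 3 for all n ≥ 0.

s(n) = n^2 + 2n + 3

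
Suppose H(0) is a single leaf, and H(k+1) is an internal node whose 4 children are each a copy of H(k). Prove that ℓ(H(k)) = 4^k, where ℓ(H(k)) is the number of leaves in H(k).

Base case: ℓ(H(0)) = 1, and 4^0 = 1.
Assume ℓ(H(r)) = 4^r.
Then ℓ(H(r+1)) = 4·ℓ(H(r)) = 4·4^r = 4^{r+1}.
This completes the inductive step, so ℓ(H(k)) = 4^k for all k ≥ 0.

ℓ(H(k)) = 4^k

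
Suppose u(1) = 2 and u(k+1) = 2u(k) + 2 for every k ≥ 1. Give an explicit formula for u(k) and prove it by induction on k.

Claim: u(k) = 2^{k+1} − 2.

Base case: u(1) = 2, and 2^{1+1} − 2 = 4 − 2 = 2.
Assume u(j) = 2^{j+1} − 2 for some j ≥ 1.
Then u(j+1) = 2u(j) + 2 = 2·(2^{j+1} − 2) + 2 = 2^{j+2} − 4 + 2 = 2^{j+2} − 2.
So the formula holds for j+1, and by induction u(k) = 2^{k+1} − 2 for all k ≥ 1.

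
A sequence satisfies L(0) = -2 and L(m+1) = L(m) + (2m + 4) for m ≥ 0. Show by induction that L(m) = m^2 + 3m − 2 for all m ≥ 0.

Base case: L(0) = -2, and 0^2 + 3·0 − 2 = -2.
Assume L(k) = k^2 + 3k − 2.
Then L(k+1) = L(k) + (2k + 4) = (k^2 + 3k − 2) + (2k + 4) = k^2 + 5k + 2,
and (k+1)^2 + 3·(k+1) − 2 = k^2 + 5k + 2.
Hence L(m) = m^2 + 3m − 2 for every m ≥ 0, by induction.

L(m) = m^2 + 3m − 2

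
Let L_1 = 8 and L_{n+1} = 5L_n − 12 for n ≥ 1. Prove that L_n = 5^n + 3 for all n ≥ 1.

Base case: L_1 = 8, and 5^1 + 3 = 5 + 3 = 8.
Assume L_k = 5^k + 3 for some k ≥ 1.
Then L_{k+1} = 5L_k − 12 = 5·(5^k + 3) − 12 = 5^{k+1} + 15 − 12 = 5^{k+1} + 3.
By induction, L_n = 5^n + 3 for all n ≥ 1.

L_n = 5^n + 3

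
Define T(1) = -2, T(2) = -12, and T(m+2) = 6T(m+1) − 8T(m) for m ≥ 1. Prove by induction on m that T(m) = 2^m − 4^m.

Base cases: T(1) = -2 and 2^1 − 4^1 = -2; T(2) = -12 and 2^2 − 4^2 = -12.
Assume T(j) = 2^j − 4^j for all 1 ≤ j ≤ r, where r ≥ 2.
Then T(r+1) = 6T(r) − 8T(r−1) = 6·(2^r − 4^r) − 8·(2^{r−1} − 4^{r−1}) = (6·2 − 8)2^{r−1} − (6·4 − 8)4^{r−1} = 4·2^{r−1} − 16·4^{r−1} = 2^{r+1} − 4^{r+1}.
So the formula holds for r+1, and by strong induction T(m) = 2^m − 4^m for all m ≥ 1.

T(m) = 2^m − 4^m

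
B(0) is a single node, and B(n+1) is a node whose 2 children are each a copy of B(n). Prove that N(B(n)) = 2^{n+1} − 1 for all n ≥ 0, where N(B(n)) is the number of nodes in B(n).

Base case: N(B(0)) = 1, and 2^{0+1} − 1 = 1.
Assume N(B(j)) = 2^{j+1} − 1.
Then N(B(j+1)) = 1 + 2N(B(j)) = 1 + 2(2^{j+1} − 1) = 2^{j+2} − 2 + 1 = 2^{j+2} − 1.
By induction, N(B(n)) = 2^{n+1} − 1 for all n ≥ 0.

N(B(n)) = 2^{n+1} − 1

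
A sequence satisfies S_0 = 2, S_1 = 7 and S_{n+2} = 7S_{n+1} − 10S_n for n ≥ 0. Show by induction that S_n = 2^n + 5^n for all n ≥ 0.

Base cases: S_0 = 2 and 2^0 + 5^0 = 2; S_1 = 7 and 2^1 + 5^1 = 7.
Assume S_j = 2^j + 5^j for all 0 ≤ j ≤ k, where k ≥ 1.
Then S_{k+1} = 7S_k − 10S_{k−1} = 7·(2^k + 5^k) − 10·(2^{k−1} + 5^{k−1}) = (7·2 − 10)2^{k−1} + (7·5 − 10)5^{k−1} = 4·2^{k−1} + 25·5^{k−1} = 2^{k+1} + 5^{k+1}.
By strong induction, S_n = 2^n + 5^n for all n ≥ 0.

S_n = 2^n + 5^n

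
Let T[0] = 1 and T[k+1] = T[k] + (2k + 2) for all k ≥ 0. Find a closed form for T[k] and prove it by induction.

Claim: T[k] = k^2 + k + 1.

Base case: T[0] = 1, and 0^2 + 0 + 1 = 1.
Assume T[j] = j^2 + j + 1.
Then T[j+1] = T[j] + (2j + 2) = (j^2 + j + 1) + (2j + 2) = j^2 + 3j + 3,
and (j+1)^2 + (j+1) + 1 = j^2 + 3j + 3.
Hence T[k] = k^2 + k + 1 for every k ≥ 0, by induction.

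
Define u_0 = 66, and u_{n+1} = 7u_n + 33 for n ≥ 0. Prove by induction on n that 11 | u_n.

Base case: u_0 = 66 = 11·6, so 11 | u_0.
Assume 11 | u_j, so u_j = 11t for some integer t.
Then u_{j+1} = 7u_j + 33 = 7·(11t) + 33 = 11(7t + 3), so 11 | u_{j+1}.
By induction, 11 | u_n for all n ≥ 0.

11 | u_n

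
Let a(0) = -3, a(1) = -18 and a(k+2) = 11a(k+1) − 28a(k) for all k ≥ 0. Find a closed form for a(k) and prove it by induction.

Claim: a(k) = -4^k − 2·7^k.

Base cases: a(0) = -3 and -4^0 − 2·7^0 = -3; a(1) = -18 and -4^1 − 2·7^1 = -18.
Assume a(j) = -4^j − 2·7^j for all 0 ≤ j ≤ m, where m ≥ 1.
Then a(m+1) = 11a(m) − 28a(m−1) = 11·(-4^m − 2·7^m) − 28·(-4^{m−1} − 2·7^{m−1}) = -(11·4 − 28)4^{m−1} − 2·(11·7 − 28)7^{m−1} = -16·4^{m−1} − 98·7^{m−1} = -4^{m+1} − 2·7^{m+1}.
Hence a(k) = -4^k − 2·7^k for every k ≥ 0, by strong induction.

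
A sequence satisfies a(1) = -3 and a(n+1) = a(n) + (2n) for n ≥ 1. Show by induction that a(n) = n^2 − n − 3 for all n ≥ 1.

Base case: a(1) = -3, and 1^2 − 1 − 3 = -3.
Assume a(r) = r^2 − r − 3.
Then a(r+1) = a(r) + (2r) = (r^2 − r − 3) + (2r) = r^2 + r − 3,
and (r+1)^2 − (r+1) − 3 = r^2 + r − 3.
Hence a(n) = n^2 − n − 3 for every n ≥ 1, by induction.

a(n) = n^2 − n − 3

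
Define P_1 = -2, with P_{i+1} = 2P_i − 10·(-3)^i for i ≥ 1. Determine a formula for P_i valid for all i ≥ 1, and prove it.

Claim: P_i = 2·2^i + 2·(-3)^i.

Base case: P_1 = -2, and 2·2^1 + 2·(-3)^1 = 4 − 6 = -2.
Assume P_k = 2·2^k + 2·(-3)^k for some k ≥ 1.
Then P_{k+1} = 2P_k − 10·(-3)^k = 2·(2·2^k + 2·(-3)^k) − 10·(-3)^k = 2·2^{k+1} + 4·(-3)^k − 10·(-3)^k = 2·2^{k+1} − 6·(-3)^k = 2·2^{k+1} + 2·(-3)^{k+1}.
By induction, P_i = 2·2^i + 2·(-3)^i for all i ≥ 1.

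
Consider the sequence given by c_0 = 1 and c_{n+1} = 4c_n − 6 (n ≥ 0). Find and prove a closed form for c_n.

Claim: c_n = -4^n + 2.

Base case: c_0 = 1, and -4^0 + 2 = -1 + 2 = 1.
Assume c_m = -4^m + 2 for some m ≥ 0.
Then c_{m+1} = 4c_m − 6 = 4·(-4^m + 2) − 6 = -4^{m+1} + 8 − 6 = -4^{m+1} + 2.
By induction, c_n = -4^n + 2 for all n ≥ 0.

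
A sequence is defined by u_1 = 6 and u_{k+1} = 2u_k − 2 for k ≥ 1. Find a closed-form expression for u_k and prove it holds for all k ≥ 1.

Claim: u_k = 2^{k+1} + 2.

Base case: u_1 = 6, and 2^{1+1} + 2 = 4 + 2 = 6.
Assume u_m = 2^{m+1} + 2 for some m ≥ 1.
Then u_{m+1} = 2u_m − 2 = 2·(2^{m+1} + 2) − 2 = 2^{m+2} + 4 − 2 = 2^{m+2} + 2.
By induction, u_k = 2^{k+1} + 2 for all k ≥ 1.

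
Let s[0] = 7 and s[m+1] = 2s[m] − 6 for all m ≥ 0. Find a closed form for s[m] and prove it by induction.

Claim: s[m] = 2^m + 6.

Base case: s[0] = 7, and 2^0 + 6 = 1 + 6 = 7.
Assume s[r] = 2^r + 6 for some r ≥ 0.
Then s[r+1] = 2s[r] − 6 = 2·(2^r + 6) − 6 = 2^{r+1} + 12 − 6 = 2^{r+1} + 6.
Hence s[m] = 2^m + 6 for every m ≥ 0, by induction.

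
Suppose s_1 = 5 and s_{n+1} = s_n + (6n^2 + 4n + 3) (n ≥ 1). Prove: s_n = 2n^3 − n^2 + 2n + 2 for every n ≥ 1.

Base case: s_1 = 5, and 2·1^3 − 1^2 + 2·1 + 2 = 5.
Assume s_m = 2m^3 − m^2 + 2m + 2.
Then s_{m+1} = s_m + (6m^2 + 4m + 3) = (2m^3 − m^2 + 2m + 2) + (6m^2 + 4m + 3) = 2m^3 + 5m^2 + 6m + 5,
and 2·(m+1)^3 − (m+1)^2 + 2·(m+1) + 2 = 2m^3 + 5m^2 + 6m + 5.
This completes the inductive step, so s_n = 2n^3 − n^2 + 2n + 2 for all n ≥ 1.

s_n = 2n^3 − n^2 + 2n + 2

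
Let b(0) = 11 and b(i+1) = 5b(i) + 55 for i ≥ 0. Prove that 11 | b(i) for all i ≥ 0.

Base case: b(0) = 11 = 11·1, so 11 | b(0).
Assume 11 | b(k), so b(k) = 11t for some integer t.
Then b(k+1) = 5b(k) + 55 = 5·(11t) + 55 = 11(5t + 5), so 11 | b(k+1).
So the property holds for k+1, and by induction 11 | b(i) for all i ≥ 0.

11 | b(i)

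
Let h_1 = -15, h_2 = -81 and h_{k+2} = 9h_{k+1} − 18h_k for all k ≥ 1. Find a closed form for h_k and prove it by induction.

Claim: h_k = -3^k − 2·6^k.

Base cases: h_1 = -15 and -3^1 − 2·6^1 = -15; h_2 = -81 and -3^2 − 2·6^2 = -81.
Assume h_j = -3^j − 2·6^j for all 1 ≤ j ≤ m, where m ≥ 2.
Then h_{m+1} = 9h_m − 18h_{m−1} = 9·(-3^m − 2·6^m) − 18·(-3^{m−1} − 2·6^{m−1}) = -(9·3 − 18)3^{m−1} − 2·(9·6 − 18)6^{m−1} = -9·3^{m−1} − 72·6^{m−1} = -3^{m+1} − 2·6^{m+1}.
This completes the inductive step, so h_k = -3^k − 2·6^k for all k ≥ 1.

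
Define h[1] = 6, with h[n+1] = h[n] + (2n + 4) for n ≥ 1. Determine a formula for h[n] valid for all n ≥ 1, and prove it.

Claim: h[n] = n^2 + 3n + 2.

Base case: h[1] = 6, and 1^2 + 3·1 + 2 = 6.
Assume h[r] = r^2 + 3r + 2.
Then h[r+1] = h[r] + (2r + 4) = (r^2 + 3r + 2) + (2r + 4) = r^2 + 5r + 6,
and (r+1)^2 + 3·(r+1) + 2 = r^2 + 5r + 6.
This completes the inductive step, so h[n] = n^2 + 3n + 2 for all n ≥ 1.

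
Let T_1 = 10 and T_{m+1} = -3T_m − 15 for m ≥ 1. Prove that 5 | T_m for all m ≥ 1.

Base case: T_1 = 10 = 5·2, so 5 | T_1.
Assume 5 | T_j, so T_j = 5t for some integer t.
Then T_{j+1} = -3T_j − 15 = -3·(5t) − 15 = 5(-3t − 3), so 5 | T_{j+1}.
By induction, 5 | T_m for all m ≥ 1.

5 | T_m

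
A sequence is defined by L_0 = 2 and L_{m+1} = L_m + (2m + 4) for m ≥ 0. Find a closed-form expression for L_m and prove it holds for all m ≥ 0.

Claim: L_m = m^2 + 3m + 2.

Base case: L_0 = 2, and 0^2 + 3·0 + 2 = 2.
Assume L_k = k^2 + 3k + 2.
Then L_{k+1} = L_k + (2k + 4) = (k^2 + 3k + 2) + (2k + 4) = k^2 + 5k + 6,
and (k+1)^2 + 3·(k+1) + 2 = k^2 + 5k + 6.
By induction, L_m = m^2 + 3m + 2 for all m ≥ 0.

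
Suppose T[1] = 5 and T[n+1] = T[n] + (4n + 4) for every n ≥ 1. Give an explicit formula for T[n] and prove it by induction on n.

Claim: T[n] = 2n^2 + 2n + 1.

Base case: T[1] = 5, and 2·1^2 + 2·1 + 1 = 5.
Assume T[j] = 2j^2 + 2j + 1.
Then T[j+1] = T[j] + (4j + 4) = (2j^2 + 2j + 1) + (4j + 4) = 2j^2 + 6j + 5,
and 2·(j+1)^2 + 2·(j+1) + 1 = 2j^2 + 6j + 5.
By induction, T[n] = 2n^2 + 2n + 1 for all n ≥ 1.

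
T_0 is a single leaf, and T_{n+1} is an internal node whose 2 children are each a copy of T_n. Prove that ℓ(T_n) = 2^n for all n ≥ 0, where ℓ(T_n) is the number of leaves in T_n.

Base case: ℓ(T_0) = 1, and 2^0 = 1.
Assume ℓ(T_j) = 2^j.
Then ℓ(T_{j+1}) = 2·ℓ(T_j) = 2·2^j = 2^{j+1}.
This completes the inductive step, so ℓ(T_n) = 2^n for all n ≥ 0.

ℓ(T_n) = 2^n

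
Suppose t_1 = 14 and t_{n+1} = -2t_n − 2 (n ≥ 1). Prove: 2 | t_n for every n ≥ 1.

Base case: t_1 = 14 = 2·7, so 2 | t_1.
Assume 2 | t_k, so t_k = 2s for some integer s.
Then t_{k+1} = -2t_k − 2 = -2·(2s) − 2 = 2(-2s − 1), so 2 | t_{k+1}.
By induction, 2 | t_n for all n ≥ 1.

2 | t_n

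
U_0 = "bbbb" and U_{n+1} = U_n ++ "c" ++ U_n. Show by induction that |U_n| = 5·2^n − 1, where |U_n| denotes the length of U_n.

Base case: |U_0| = 4, and 5·2^0 − 1 = 4.
Assume |U_k| = 5·2^k − 1.
Then |U_{k+1}| = |U_k| + 1 + |U_k| = 2|U_k| + 1 = 2(5·2^k − 1) + 1 = 5·2^{k+1} − 2 + 1 = 5·2^{k+1} − 1.
Hence |U_n| = 5·2^n − 1 for every n ≥ 0, by induction.

|U_n| = 5·2^n − 1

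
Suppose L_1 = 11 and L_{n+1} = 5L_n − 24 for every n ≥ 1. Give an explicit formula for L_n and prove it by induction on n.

Claim: L_n = 5^n + 6.

Base case: L_1 = 11, and 5^1 + 6 = 5 + 6 = 11.
Assume L_k = 5^k + 6 for some k ≥ 1.
Then L_{k+1} = 5L_k − 24 = 5·(5^k + 6) − 24 = 5^{k+1} + 30 − 24 = 5^{k+1} + 6.
Hence L_n = 5^n + 6 for every n ≥ 1, by induction.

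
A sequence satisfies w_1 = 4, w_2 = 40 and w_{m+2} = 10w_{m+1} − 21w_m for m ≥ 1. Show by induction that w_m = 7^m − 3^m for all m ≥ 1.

Base cases: w_1 = 4 and 7^1 − 3^1 = 4; w_2 = 40 and 7^2 − 3^2 = 40.
Assume w_j = 7^j − 3^j for all 1 ≤ j ≤ k, where k ≥ 2.
Then w_{k+1} = 10w_k − 21w_{k−1} = 10·(7^k − 3^k) − 21·(7^{k−1} − 3^{k−1}) = (10·7 − 21)7^{k−1} − (10·3 − 21)3^{k−1} = 49·7^{k−1} − 9·3^{k−1} = 7^{k+1} − 3^{k+1}.
This completes the inductive step, so w_m = 7^m − 3^m for all m ≥ 1.

w_m = 7^m − 3^m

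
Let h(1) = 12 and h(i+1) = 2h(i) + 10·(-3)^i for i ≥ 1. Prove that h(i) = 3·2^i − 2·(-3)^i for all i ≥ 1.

Base case: h(1) = 12, and 3·2^1 − 2·(-3)^1 = 6 + 6 = 12.
Assume h(k) = 3·2^k − 2·(-3)^k for some k ≥ 1.
Then h(k+1) = 2h(k) + 10·(-3)^k = 2·(3·2^k − 2·(-3)^k) + 10·(-3)^k = 3·2^{k+1} − 4·(-3)^k + 10·(-3)^k = 3·2^{k+1} + 6·(-3)^k = 3·2^{k+1} − 2·(-3)^{k+1}.
Hence h(i) = 3·2^i − 2·(-3)^i for every i ≥ 1, by induction.

h(i) = 3·2^i − 2·(-3)^i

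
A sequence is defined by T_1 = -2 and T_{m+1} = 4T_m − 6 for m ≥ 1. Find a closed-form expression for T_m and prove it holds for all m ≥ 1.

Claim: T_m = -4^m + 2.

Base case: T_1 = -2, and -4^1 + 2 = -4 + 2 = -2.
Assume T_j = -4^j + 2 for some j ≥ 1.
Then T_{j+1} = 4T_j − 6 = 4·(-4^j + 2) − 6 = -4^{j+1} + 8 − 6 = -4^{j+1} + 2.
This completes the inductive step, so T_m = -4^m + 2 for all m ≥ 1.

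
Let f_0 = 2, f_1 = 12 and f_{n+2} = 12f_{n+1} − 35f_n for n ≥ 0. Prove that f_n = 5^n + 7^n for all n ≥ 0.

Base cases: f_0 = 2 and 5^0 + 7^0 = 2; f_1 = 12 and 5^1 + 7^1 = 12.
Assume f_i = 5^i + 7^i for all 0 ≤ i ≤ j, where j ≥ 1.
Then f_{j+1} = 12f_j − 35f_{j−1} = 12·(5^j + 7^j) − 35·(5^{j−1} + 7^{j−1}) = (12·5 − 35)5^{j−1} + (12·7 − 35)7^{j−1} = 25·5^{j−1} + 49·7^{j−1} = 5^{j+1} + 7^{j+1}.
This completes the inductive step, so f_n = 5^n + 7^n for all n ≥ 0.

f_n = 5^n + 7^n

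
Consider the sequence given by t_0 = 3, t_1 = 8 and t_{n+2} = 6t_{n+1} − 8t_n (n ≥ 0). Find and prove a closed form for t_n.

Claim: t_n = 4^n + 2·2^n.

Base cases: t_0 = 3 and 4^0 + 2·2^0 = 3; t_1 = 8 and 4^1 + 2·2^1 = 8.
Assume t_j = 4^j + 2·2^j for all 0 ≤ j ≤ m, where m ≥ 1.
Then t_{m+1} = 6t_m − 8t_{m−1} = 6·(4^m + 2·2^m) − 8·(4^{m−1} + 2·2^{m−1}) = (6·4 − 8)4^{m−1} + 2·(6·2 − 8)2^{m−1} = 16·4^{m−1} + 8·2^{m−1} = 4^{m+1} + 2·2^{m+1}.
So the formula holds for m+1, and by strong induction t_n = 4^n + 2·2^n for all n ≥ 0.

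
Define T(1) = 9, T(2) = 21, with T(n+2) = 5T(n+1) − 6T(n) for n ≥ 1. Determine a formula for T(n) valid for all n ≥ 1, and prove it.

Claim: T(n) = 3·2^n + 3^n.

Base cases: T(1) = 9 and 3·2^1 + 3^1 = 9; T(2) = 21 and 3·2^2 + 3^2 = 21.
Assume T(j) = 3·2^j + 3^j for all 1 ≤ j ≤ r, where r ≥ 2.
Then T(r+1) = 5T(r) − 6T(r−1) = 5·(3·2^r + 3^r) − 6·(3·2^{r−1} + 3^{r−1}) = 3·(5·2 − 6)2^{r−1} + (5·3 − 6)3^{r−1} = 12·2^{r−1} + 9·3^{r−1} = 3·2^{r+1} + 3^{r+1}.
Hence T(n) = 3·2^n + 3^n for every n ≥ 1, by strong induction.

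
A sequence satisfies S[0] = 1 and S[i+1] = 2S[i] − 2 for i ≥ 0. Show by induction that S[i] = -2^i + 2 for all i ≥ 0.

Base case: S[0] = 1, and -2^0 + 2 = -1 + 2 = 1.
Assume S[m] = -2^m + 2 for some m ≥ 0.
Then S[m+1] = 2S[m] − 2 = 2·(-2^m + 2) − 2 = -2^{m+1} + 4 − 2 = -2^{m+1} + 2.
So the formula holds for m+1, and by induction S[i] = -2^i + 2 for all i ≥ 0.

S[i] = -2^i + 2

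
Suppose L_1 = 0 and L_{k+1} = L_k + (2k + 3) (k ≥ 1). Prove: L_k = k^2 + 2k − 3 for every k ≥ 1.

Base case: L_1 = 0, and 1^2 + 2·1 − 3 = 0.
Assume L_m = m^2 + 2m − 3.
Then L_{m+1} = L_m + (2m + 3) = (m^2 + 2m − 3) + (2m + 3) = m^2 + 4m,
and (m+1)^2 + 2·(m+1) − 3 = m^2 + 4m.
This completes the inductive step, so L_k = k^2 + 2k − 3 for all k ≥ 1.

L_k = k^2 + 2k − 3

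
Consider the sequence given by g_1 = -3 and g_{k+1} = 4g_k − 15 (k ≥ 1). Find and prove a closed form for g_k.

Claim: g_k = -2·4^k + 5.

Base case: g_1 = -3, and -2·4^1 + 5 = -8 + 5 = -3.
Assume g_r = -2·4^r + 5 for some r ≥ 1.
Then g_{r+1} = 4g_r − 15 = 4·(-2·4^r + 5) − 15 = -8·4^r + 20 − 15 = -2·4^{r+1} + 5.
So the formula holds for r+1, and by induction g_k = -2·4^k + 5 for all k ≥ 1.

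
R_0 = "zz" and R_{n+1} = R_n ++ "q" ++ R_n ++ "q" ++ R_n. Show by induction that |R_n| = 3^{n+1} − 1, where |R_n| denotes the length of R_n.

Base case: |R_0| = 2, and 3^{0+1} − 1 = 2.
Assume |R_j| = 3^{j+1} − 1.
Then |R_{j+1}| = 3|R_j| + 2 = 3(3^{j+1} − 1) + 2 = 3^{j+2} − 3 + 2 = 3^{j+2} − 1.
So the formula holds for j+1, and by induction |R_n| = 3^{n+1} − 1 for all n ≥ 0.

|R_n| = 3^{n+1} − 1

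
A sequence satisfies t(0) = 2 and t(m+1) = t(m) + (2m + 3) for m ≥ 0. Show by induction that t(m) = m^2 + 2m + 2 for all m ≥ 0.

Base case: t(0) = 2, and 0^2 + 2·0 + 2 = 2.
Assume t(k) = k^2 + 2k + 2.
Then t(k+1) = t(k) + (2k + 3) = (k^2 + 2k + 2) + (2k + 3) = k^2 + 4k + 5,
and (k+1)^2 + 2·(k+1) + 2 = k^2 + 4k + 5.
By induction, t(m) = m^2 + 2m + 2 for all m ≥ 0.

t(m) = m^2 + 2m + 2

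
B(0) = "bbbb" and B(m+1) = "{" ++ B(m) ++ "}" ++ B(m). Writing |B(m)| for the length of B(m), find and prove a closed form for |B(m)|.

Claim: |B(m)| = 6·2^m − 2.

Base case: |B(0)| = 4, and 6·2^0 − 2 = 4.
Assume |B(j)| = 6·2^j − 2.
Then |B(j+1)| = 1 + |B(j)| + 1 + |B(j)| = 2|B(j)| + 2 = 2(6·2^j − 2) + 2 = 6·2^{j+1} − 4 + 2 = 6·2^{j+1} − 2.
By induction, |B(m)| = 6·2^m − 2 for all m ≥ 0.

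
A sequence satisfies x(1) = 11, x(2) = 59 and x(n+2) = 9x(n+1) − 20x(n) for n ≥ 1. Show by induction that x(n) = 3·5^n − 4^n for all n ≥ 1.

Base cases: x(1) = 11 and 3·5^1 − 4^1 = 11; x(2) = 59 and 3·5^2 − 4^2 = 59.
Assume x(j) = 3·5^j − 4^j for all 1 ≤ j ≤ k, where k ≥ 2.
Then x(k+1) = 9x(k) − 20x(k−1) = 9·(3·5^k − 4^k) − 20·(3·5^{k−1} − 4^{k−1}) = 3·(9·5 − 20)5^{k−1} − (9·4 − 20)4^{k−1} = 75·5^{k−1} − 16·4^{k−1} = 3·5^{k+1} − 4^{k+1}.
This completes the inductive step, so x(n) = 3·5^n − 4^n for all n ≥ 1.

x(n) = 3·5^n − 4^n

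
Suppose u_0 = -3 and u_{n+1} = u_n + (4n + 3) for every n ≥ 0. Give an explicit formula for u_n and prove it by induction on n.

Claim: u_n = 2n^2 + n − 3.

Base case: u_0 = -3, and 2·0^2 + 0 − 3 = -3.
Assume u_m = 2m^2 + m − 3.
Then u_{m+1} = u_m + (4m + 3) = (2m^2 + m − 3) + (4m + 3) = 2m^2 + 5m,
and 2·(m+1)^2 + (m+1) − 3 = 2m^2 + 5m.
Hence u_n = 2n^2 + n − 3 for every n ≥ 0, by induction.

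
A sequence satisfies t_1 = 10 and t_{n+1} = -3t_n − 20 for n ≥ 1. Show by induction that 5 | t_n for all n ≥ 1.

Base case: t_1 = 10 = 5·2, so 5 | t_1.
Assume 5 | t_m, so t_m = 5s for some integer s.
Then t_{m+1} = -3t_m − 20 = -3·(5s) − 20 = 5(-3s − 4), so 5 | t_{m+1}.
This completes the inductive step, so 5 | t_n for all n ≥ 1.

5 | t_n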